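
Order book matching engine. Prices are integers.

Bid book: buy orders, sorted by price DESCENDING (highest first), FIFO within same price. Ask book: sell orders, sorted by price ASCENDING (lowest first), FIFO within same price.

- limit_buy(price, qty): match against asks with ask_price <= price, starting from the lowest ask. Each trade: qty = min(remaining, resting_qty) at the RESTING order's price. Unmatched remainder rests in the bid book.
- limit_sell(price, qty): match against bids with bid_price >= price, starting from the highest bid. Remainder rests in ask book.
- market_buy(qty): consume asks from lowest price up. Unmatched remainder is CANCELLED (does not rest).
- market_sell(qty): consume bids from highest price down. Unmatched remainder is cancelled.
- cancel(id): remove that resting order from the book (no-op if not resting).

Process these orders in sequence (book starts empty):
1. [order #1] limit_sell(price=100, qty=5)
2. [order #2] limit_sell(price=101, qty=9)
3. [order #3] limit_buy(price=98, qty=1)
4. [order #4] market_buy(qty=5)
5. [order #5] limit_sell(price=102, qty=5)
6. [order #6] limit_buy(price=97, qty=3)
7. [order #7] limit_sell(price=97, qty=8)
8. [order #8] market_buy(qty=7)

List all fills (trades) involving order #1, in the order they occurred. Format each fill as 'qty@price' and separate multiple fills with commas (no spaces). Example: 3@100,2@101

Answer: 5@100

Derivation:
After op 1 [order #1] limit_sell(price=100, qty=5): fills=none; bids=[-] asks=[#1:5@100]
After op 2 [order #2] limit_sell(price=101, qty=9): fills=none; bids=[-] asks=[#1:5@100 #2:9@101]
After op 3 [order #3] limit_buy(price=98, qty=1): fills=none; bids=[#3:1@98] asks=[#1:5@100 #2:9@101]
After op 4 [order #4] market_buy(qty=5): fills=#4x#1:5@100; bids=[#3:1@98] asks=[#2:9@101]
After op 5 [order #5] limit_sell(price=102, qty=5): fills=none; bids=[#3:1@98] asks=[#2:9@101 #5:5@102]
After op 6 [order #6] limit_buy(price=97, qty=3): fills=none; bids=[#3:1@98 #6:3@97] asks=[#2:9@101 #5:5@102]
After op 7 [order #7] limit_sell(price=97, qty=8): fills=#3x#7:1@98 #6x#7:3@97; bids=[-] asks=[#7:4@97 #2:9@101 #5:5@102]
After op 8 [order #8] market_buy(qty=7): fills=#8x#7:4@97 #8x#2:3@101; bids=[-] asks=[#2:6@101 #5:5@102]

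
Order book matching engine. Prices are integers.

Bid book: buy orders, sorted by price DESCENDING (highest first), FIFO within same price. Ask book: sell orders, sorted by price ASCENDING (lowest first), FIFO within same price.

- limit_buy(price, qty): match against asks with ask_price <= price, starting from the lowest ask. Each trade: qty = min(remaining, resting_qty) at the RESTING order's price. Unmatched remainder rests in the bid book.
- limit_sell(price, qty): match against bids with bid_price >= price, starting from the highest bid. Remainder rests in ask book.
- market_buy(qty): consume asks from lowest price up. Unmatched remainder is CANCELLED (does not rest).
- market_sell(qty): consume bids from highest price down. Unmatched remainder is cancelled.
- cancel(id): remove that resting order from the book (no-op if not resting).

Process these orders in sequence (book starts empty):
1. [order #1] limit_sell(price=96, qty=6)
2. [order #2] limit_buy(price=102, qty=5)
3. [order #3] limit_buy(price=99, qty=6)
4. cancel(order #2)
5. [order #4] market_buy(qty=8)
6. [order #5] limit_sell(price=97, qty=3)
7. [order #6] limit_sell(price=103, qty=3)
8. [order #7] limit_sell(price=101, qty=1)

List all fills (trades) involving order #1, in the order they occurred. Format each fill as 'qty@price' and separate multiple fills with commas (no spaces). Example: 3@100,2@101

After op 1 [order #1] limit_sell(price=96, qty=6): fills=none; bids=[-] asks=[#1:6@96]
After op 2 [order #2] limit_buy(price=102, qty=5): fills=#2x#1:5@96; bids=[-] asks=[#1:1@96]
After op 3 [order #3] limit_buy(price=99, qty=6): fills=#3x#1:1@96; bids=[#3:5@99] asks=[-]
After op 4 cancel(order #2): fills=none; bids=[#3:5@99] asks=[-]
After op 5 [order #4] market_buy(qty=8): fills=none; bids=[#3:5@99] asks=[-]
After op 6 [order #5] limit_sell(price=97, qty=3): fills=#3x#5:3@99; bids=[#3:2@99] asks=[-]
After op 7 [order #6] limit_sell(price=103, qty=3): fills=none; bids=[#3:2@99] asks=[#6:3@103]
After op 8 [order #7] limit_sell(price=101, qty=1): fills=none; bids=[#3:2@99] asks=[#7:1@101 #6:3@103]

Answer: 5@96,1@96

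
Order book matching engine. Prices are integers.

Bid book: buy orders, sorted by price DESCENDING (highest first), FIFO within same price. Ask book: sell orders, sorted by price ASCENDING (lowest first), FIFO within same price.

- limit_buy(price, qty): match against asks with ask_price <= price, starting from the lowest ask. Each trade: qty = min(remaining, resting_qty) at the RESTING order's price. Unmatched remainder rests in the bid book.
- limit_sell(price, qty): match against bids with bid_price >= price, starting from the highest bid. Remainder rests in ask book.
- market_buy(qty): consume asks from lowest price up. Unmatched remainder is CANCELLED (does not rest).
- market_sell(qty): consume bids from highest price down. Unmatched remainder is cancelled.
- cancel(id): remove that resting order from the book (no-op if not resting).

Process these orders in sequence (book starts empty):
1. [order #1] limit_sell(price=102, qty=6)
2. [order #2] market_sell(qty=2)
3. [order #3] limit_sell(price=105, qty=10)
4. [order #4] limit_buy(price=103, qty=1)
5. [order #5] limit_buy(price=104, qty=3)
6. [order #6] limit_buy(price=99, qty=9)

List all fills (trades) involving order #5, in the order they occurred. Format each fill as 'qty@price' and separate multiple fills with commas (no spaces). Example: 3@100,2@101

Answer: 3@102

Derivation:
After op 1 [order #1] limit_sell(price=102, qty=6): fills=none; bids=[-] asks=[#1:6@102]
After op 2 [order #2] market_sell(qty=2): fills=none; bids=[-] asks=[#1:6@102]
After op 3 [order #3] limit_sell(price=105, qty=10): fills=none; bids=[-] asks=[#1:6@102 #3:10@105]
After op 4 [order #4] limit_buy(price=103, qty=1): fills=#4x#1:1@102; bids=[-] asks=[#1:5@102 #3:10@105]
After op 5 [order #5] limit_buy(price=104, qty=3): fills=#5x#1:3@102; bids=[-] asks=[#1:2@102 #3:10@105]
After op 6 [order #6] limit_buy(price=99, qty=9): fills=none; bids=[#6:9@99] asks=[#1:2@102 #3:10@105]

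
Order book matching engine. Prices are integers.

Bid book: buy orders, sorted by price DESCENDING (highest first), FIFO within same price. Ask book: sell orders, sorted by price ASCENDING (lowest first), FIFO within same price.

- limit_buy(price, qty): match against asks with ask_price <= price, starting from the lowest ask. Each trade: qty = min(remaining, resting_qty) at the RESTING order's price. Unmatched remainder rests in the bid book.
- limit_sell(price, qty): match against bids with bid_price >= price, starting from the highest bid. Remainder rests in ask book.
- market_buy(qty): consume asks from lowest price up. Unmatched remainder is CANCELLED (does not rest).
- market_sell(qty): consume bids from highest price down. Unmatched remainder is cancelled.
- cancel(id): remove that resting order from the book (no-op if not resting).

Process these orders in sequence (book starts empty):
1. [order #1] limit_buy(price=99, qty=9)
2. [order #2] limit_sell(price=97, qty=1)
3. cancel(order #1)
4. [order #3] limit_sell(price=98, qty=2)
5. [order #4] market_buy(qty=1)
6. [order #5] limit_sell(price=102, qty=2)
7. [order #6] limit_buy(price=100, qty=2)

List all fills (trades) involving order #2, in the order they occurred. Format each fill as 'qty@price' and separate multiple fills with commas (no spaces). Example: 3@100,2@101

After op 1 [order #1] limit_buy(price=99, qty=9): fills=none; bids=[#1:9@99] asks=[-]
After op 2 [order #2] limit_sell(price=97, qty=1): fills=#1x#2:1@99; bids=[#1:8@99] asks=[-]
After op 3 cancel(order #1): fills=none; bids=[-] asks=[-]
After op 4 [order #3] limit_sell(price=98, qty=2): fills=none; bids=[-] asks=[#3:2@98]
After op 5 [order #4] market_buy(qty=1): fills=#4x#3:1@98; bids=[-] asks=[#3:1@98]
After op 6 [order #5] limit_sell(price=102, qty=2): fills=none; bids=[-] asks=[#3:1@98 #5:2@102]
After op 7 [order #6] limit_buy(price=100, qty=2): fills=#6x#3:1@98; bids=[#6:1@100] asks=[#5:2@102]

Answer: 1@99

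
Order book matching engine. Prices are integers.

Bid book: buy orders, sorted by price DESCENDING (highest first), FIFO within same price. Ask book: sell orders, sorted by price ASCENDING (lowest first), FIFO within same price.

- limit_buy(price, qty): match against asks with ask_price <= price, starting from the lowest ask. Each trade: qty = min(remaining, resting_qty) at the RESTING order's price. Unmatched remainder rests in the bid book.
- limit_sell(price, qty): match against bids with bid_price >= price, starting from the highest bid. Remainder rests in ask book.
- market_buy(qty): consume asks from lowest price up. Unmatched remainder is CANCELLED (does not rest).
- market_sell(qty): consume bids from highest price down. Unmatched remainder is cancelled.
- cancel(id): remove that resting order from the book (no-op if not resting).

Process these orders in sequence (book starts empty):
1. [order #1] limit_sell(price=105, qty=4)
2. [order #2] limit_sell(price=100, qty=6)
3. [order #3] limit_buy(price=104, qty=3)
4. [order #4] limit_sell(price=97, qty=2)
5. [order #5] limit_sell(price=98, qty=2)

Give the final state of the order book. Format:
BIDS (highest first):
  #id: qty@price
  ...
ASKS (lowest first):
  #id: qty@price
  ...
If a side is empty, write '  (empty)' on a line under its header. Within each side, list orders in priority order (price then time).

After op 1 [order #1] limit_sell(price=105, qty=4): fills=none; bids=[-] asks=[#1:4@105]
After op 2 [order #2] limit_sell(price=100, qty=6): fills=none; bids=[-] asks=[#2:6@100 #1:4@105]
After op 3 [order #3] limit_buy(price=104, qty=3): fills=#3x#2:3@100; bids=[-] asks=[#2:3@100 #1:4@105]
After op 4 [order #4] limit_sell(price=97, qty=2): fills=none; bids=[-] asks=[#4:2@97 #2:3@100 #1:4@105]
After op 5 [order #5] limit_sell(price=98, qty=2): fills=none; bids=[-] asks=[#4:2@97 #5:2@98 #2:3@100 #1:4@105]

Answer: BIDS (highest first):
  (empty)
ASKS (lowest first):
  #4: 2@97
  #5: 2@98
  #2: 3@100
  #1: 4@105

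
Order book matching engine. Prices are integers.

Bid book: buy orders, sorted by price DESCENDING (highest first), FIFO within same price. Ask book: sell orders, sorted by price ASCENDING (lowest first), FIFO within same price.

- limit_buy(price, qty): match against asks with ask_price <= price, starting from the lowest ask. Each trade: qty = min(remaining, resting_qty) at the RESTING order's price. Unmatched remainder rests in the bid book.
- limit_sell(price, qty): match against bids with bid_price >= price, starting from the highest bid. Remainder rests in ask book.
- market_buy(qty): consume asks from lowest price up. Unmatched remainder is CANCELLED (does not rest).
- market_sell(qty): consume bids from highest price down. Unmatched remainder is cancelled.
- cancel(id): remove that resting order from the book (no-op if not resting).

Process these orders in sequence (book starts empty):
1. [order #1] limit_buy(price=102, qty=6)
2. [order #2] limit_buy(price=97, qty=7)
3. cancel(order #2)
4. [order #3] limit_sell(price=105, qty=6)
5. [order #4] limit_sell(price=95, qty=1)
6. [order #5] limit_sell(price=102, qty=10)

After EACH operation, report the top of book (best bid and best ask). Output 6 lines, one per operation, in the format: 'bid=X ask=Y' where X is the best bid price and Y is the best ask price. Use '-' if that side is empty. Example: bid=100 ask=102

Answer: bid=102 ask=-
bid=102 ask=-
bid=102 ask=-
bid=102 ask=105
bid=102 ask=105
bid=- ask=102

Derivation:
After op 1 [order #1] limit_buy(price=102, qty=6): fills=none; bids=[#1:6@102] asks=[-]
After op 2 [order #2] limit_buy(price=97, qty=7): fills=none; bids=[#1:6@102 #2:7@97] asks=[-]
After op 3 cancel(order #2): fills=none; bids=[#1:6@102] asks=[-]
After op 4 [order #3] limit_sell(price=105, qty=6): fills=none; bids=[#1:6@102] asks=[#3:6@105]
After op 5 [order #4] limit_sell(price=95, qty=1): fills=#1x#4:1@102; bids=[#1:5@102] asks=[#3:6@105]
After op 6 [order #5] limit_sell(price=102, qty=10): fills=#1x#5:5@102; bids=[-] asks=[#5:5@102 #3:6@105]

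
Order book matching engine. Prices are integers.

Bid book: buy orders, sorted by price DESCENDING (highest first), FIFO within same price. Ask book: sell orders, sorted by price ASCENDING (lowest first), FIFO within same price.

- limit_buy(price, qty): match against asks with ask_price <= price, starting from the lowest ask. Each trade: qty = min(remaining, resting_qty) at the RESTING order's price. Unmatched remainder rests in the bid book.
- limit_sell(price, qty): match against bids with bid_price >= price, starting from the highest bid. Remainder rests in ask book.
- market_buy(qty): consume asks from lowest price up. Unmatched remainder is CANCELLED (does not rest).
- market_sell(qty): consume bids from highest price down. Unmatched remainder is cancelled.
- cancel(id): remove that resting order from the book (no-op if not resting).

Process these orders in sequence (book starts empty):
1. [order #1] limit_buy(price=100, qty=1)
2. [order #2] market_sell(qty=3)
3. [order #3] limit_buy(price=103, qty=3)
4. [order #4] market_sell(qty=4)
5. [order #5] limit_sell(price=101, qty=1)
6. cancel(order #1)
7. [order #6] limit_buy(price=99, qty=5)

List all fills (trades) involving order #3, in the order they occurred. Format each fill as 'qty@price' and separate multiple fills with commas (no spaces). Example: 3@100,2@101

Answer: 3@103

Derivation:
After op 1 [order #1] limit_buy(price=100, qty=1): fills=none; bids=[#1:1@100] asks=[-]
After op 2 [order #2] market_sell(qty=3): fills=#1x#2:1@100; bids=[-] asks=[-]
After op 3 [order #3] limit_buy(price=103, qty=3): fills=none; bids=[#3:3@103] asks=[-]
After op 4 [order #4] market_sell(qty=4): fills=#3x#4:3@103; bids=[-] asks=[-]
After op 5 [order #5] limit_sell(price=101, qty=1): fills=none; bids=[-] asks=[#5:1@101]
After op 6 cancel(order #1): fills=none; bids=[-] asks=[#5:1@101]
After op 7 [order #6] limit_buy(price=99, qty=5): fills=none; bids=[#6:5@99] asks=[#5:1@101]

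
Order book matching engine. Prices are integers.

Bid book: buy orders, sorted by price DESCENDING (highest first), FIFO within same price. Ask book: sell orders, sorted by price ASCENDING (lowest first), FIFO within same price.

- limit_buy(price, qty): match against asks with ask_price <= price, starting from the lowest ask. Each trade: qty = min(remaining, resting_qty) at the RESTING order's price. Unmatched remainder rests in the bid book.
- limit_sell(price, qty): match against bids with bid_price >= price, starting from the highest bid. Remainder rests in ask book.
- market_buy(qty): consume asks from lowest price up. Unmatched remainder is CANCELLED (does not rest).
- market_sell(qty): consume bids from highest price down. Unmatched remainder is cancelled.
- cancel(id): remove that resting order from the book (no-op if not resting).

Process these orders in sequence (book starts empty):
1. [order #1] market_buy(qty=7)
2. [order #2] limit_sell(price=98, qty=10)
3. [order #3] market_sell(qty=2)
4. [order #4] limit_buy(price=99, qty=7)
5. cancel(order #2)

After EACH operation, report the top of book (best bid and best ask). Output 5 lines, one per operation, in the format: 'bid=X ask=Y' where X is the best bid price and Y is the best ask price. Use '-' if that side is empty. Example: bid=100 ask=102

After op 1 [order #1] market_buy(qty=7): fills=none; bids=[-] asks=[-]
After op 2 [order #2] limit_sell(price=98, qty=10): fills=none; bids=[-] asks=[#2:10@98]
After op 3 [order #3] market_sell(qty=2): fills=none; bids=[-] asks=[#2:10@98]
After op 4 [order #4] limit_buy(price=99, qty=7): fills=#4x#2:7@98; bids=[-] asks=[#2:3@98]
After op 5 cancel(order #2): fills=none; bids=[-] asks=[-]

Answer: bid=- ask=-
bid=- ask=98
bid=- ask=98
bid=- ask=98
bid=- ask=-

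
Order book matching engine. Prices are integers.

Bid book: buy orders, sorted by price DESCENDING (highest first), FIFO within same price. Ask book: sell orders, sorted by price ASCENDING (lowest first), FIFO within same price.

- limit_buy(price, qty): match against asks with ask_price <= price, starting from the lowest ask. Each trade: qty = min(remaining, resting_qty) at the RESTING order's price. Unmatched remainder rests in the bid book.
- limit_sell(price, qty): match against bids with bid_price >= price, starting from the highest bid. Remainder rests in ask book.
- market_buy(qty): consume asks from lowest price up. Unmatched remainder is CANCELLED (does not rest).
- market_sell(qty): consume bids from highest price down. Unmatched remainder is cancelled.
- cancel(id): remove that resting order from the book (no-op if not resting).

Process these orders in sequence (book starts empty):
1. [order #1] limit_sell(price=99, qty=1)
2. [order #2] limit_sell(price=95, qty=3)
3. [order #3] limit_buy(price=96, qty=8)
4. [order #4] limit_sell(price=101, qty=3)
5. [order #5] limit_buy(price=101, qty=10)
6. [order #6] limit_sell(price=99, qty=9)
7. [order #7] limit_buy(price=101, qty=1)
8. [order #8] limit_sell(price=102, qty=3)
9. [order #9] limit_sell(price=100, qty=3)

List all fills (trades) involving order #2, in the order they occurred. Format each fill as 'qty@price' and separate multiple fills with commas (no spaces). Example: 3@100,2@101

Answer: 3@95

Derivation:
After op 1 [order #1] limit_sell(price=99, qty=1): fills=none; bids=[-] asks=[#1:1@99]
After op 2 [order #2] limit_sell(price=95, qty=3): fills=none; bids=[-] asks=[#2:3@95 #1:1@99]
After op 3 [order #3] limit_buy(price=96, qty=8): fills=#3x#2:3@95; bids=[#3:5@96] asks=[#1:1@99]
After op 4 [order #4] limit_sell(price=101, qty=3): fills=none; bids=[#3:5@96] asks=[#1:1@99 #4:3@101]
After op 5 [order #5] limit_buy(price=101, qty=10): fills=#5x#1:1@99 #5x#4:3@101; bids=[#5:6@101 #3:5@96] asks=[-]
After op 6 [order #6] limit_sell(price=99, qty=9): fills=#5x#6:6@101; bids=[#3:5@96] asks=[#6:3@99]
After op 7 [order #7] limit_buy(price=101, qty=1): fills=#7x#6:1@99; bids=[#3:5@96] asks=[#6:2@99]
After op 8 [order #8] limit_sell(price=102, qty=3): fills=none; bids=[#3:5@96] asks=[#6:2@99 #8:3@102]
After op 9 [order #9] limit_sell(price=100, qty=3): fills=none; bids=[#3:5@96] asks=[#6:2@99 #9:3@100 #8:3@102]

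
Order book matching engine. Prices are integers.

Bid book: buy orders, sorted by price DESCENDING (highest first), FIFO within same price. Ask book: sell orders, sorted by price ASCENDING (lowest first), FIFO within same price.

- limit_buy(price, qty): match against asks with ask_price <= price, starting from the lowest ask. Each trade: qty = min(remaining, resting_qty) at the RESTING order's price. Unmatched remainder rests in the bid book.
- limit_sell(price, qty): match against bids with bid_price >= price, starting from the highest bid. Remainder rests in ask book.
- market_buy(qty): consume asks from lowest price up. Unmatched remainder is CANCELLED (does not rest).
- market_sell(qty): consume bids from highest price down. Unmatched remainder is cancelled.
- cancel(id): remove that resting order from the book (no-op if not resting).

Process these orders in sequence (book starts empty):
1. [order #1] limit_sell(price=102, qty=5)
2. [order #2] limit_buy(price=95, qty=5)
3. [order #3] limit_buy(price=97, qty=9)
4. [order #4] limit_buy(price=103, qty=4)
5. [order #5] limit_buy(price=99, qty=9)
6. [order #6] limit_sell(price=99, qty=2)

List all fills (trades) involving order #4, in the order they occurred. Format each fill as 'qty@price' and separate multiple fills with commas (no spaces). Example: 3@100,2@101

Answer: 4@102

Derivation:
After op 1 [order #1] limit_sell(price=102, qty=5): fills=none; bids=[-] asks=[#1:5@102]
After op 2 [order #2] limit_buy(price=95, qty=5): fills=none; bids=[#2:5@95] asks=[#1:5@102]
After op 3 [order #3] limit_buy(price=97, qty=9): fills=none; bids=[#3:9@97 #2:5@95] asks=[#1:5@102]
After op 4 [order #4] limit_buy(price=103, qty=4): fills=#4x#1:4@102; bids=[#3:9@97 #2:5@95] asks=[#1:1@102]
After op 5 [order #5] limit_buy(price=99, qty=9): fills=none; bids=[#5:9@99 #3:9@97 #2:5@95] asks=[#1:1@102]
After op 6 [order #6] limit_sell(price=99, qty=2): fills=#5x#6:2@99; bids=[#5:7@99 #3:9@97 #2:5@95] asks=[#1:1@102]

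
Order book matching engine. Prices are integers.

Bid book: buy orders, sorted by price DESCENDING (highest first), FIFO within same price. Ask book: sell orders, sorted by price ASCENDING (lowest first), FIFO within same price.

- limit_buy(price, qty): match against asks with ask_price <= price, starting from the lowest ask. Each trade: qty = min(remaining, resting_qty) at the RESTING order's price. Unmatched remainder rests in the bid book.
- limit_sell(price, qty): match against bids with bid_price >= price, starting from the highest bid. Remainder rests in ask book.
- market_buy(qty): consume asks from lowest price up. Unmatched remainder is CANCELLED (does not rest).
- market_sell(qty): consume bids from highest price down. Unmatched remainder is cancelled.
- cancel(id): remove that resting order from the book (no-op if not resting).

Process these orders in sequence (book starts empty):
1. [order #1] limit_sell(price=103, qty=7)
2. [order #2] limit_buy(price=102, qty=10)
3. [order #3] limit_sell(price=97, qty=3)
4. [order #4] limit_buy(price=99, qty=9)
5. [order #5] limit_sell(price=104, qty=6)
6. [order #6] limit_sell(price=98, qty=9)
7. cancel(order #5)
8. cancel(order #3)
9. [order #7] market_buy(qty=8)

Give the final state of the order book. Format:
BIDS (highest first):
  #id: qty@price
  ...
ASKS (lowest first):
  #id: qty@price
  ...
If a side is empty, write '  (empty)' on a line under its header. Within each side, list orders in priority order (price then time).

Answer: BIDS (highest first):
  #4: 7@99
ASKS (lowest first):
  (empty)

Derivation:
After op 1 [order #1] limit_sell(price=103, qty=7): fills=none; bids=[-] asks=[#1:7@103]
After op 2 [order #2] limit_buy(price=102, qty=10): fills=none; bids=[#2:10@102] asks=[#1:7@103]
After op 3 [order #3] limit_sell(price=97, qty=3): fills=#2x#3:3@102; bids=[#2:7@102] asks=[#1:7@103]
After op 4 [order #4] limit_buy(price=99, qty=9): fills=none; bids=[#2:7@102 #4:9@99] asks=[#1:7@103]
After op 5 [order #5] limit_sell(price=104, qty=6): fills=none; bids=[#2:7@102 #4:9@99] asks=[#1:7@103 #5:6@104]
After op 6 [order #6] limit_sell(price=98, qty=9): fills=#2x#6:7@102 #4x#6:2@99; bids=[#4:7@99] asks=[#1:7@103 #5:6@104]
After op 7 cancel(order #5): fills=none; bids=[#4:7@99] asks=[#1:7@103]
After op 8 cancel(order #3): fills=none; bids=[#4:7@99] asks=[#1:7@103]
After op 9 [order #7] market_buy(qty=8): fills=#7x#1:7@103; bids=[#4:7@99] asks=[-]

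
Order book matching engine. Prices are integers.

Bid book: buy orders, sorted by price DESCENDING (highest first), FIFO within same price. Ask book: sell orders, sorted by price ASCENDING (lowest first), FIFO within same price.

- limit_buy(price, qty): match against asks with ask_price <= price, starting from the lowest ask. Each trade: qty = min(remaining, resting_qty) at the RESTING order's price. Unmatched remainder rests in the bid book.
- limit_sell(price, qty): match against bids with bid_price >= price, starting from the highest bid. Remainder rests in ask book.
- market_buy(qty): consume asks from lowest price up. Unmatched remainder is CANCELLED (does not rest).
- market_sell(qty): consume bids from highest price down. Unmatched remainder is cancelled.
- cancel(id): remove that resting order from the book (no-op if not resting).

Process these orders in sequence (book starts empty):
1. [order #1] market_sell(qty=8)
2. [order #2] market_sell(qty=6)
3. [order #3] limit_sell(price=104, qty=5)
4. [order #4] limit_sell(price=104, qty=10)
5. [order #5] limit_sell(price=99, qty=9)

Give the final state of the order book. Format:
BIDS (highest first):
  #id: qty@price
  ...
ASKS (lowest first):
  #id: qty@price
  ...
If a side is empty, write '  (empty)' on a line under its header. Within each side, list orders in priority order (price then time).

Answer: BIDS (highest first):
  (empty)
ASKS (lowest first):
  #5: 9@99
  #3: 5@104
  #4: 10@104

Derivation:
After op 1 [order #1] market_sell(qty=8): fills=none; bids=[-] asks=[-]
After op 2 [order #2] market_sell(qty=6): fills=none; bids=[-] asks=[-]
After op 3 [order #3] limit_sell(price=104, qty=5): fills=none; bids=[-] asks=[#3:5@104]
After op 4 [order #4] limit_sell(price=104, qty=10): fills=none; bids=[-] asks=[#3:5@104 #4:10@104]
After op 5 [order #5] limit_sell(price=99, qty=9): fills=none; bids=[-] asks=[#5:9@99 #3:5@104 #4:10@104]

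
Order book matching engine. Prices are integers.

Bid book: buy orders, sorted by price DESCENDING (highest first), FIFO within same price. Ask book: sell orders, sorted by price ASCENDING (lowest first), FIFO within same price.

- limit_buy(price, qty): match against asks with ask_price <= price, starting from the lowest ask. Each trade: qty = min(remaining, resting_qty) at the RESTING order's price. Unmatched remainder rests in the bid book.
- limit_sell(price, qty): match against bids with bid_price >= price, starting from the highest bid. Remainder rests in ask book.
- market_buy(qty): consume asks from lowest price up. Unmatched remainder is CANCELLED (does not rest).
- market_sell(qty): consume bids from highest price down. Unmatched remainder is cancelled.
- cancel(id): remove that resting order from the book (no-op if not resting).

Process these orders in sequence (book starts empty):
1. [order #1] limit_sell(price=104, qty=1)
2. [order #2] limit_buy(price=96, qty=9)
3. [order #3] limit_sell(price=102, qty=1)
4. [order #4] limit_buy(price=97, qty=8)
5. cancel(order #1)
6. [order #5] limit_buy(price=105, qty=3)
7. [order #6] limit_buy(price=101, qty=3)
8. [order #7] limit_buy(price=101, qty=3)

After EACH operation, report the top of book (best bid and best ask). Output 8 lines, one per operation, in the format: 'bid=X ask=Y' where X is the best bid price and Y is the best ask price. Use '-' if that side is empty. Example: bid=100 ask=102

Answer: bid=- ask=104
bid=96 ask=104
bid=96 ask=102
bid=97 ask=102
bid=97 ask=102
bid=105 ask=-
bid=105 ask=-
bid=105 ask=-

Derivation:
After op 1 [order #1] limit_sell(price=104, qty=1): fills=none; bids=[-] asks=[#1:1@104]
After op 2 [order #2] limit_buy(price=96, qty=9): fills=none; bids=[#2:9@96] asks=[#1:1@104]
After op 3 [order #3] limit_sell(price=102, qty=1): fills=none; bids=[#2:9@96] asks=[#3:1@102 #1:1@104]
After op 4 [order #4] limit_buy(price=97, qty=8): fills=none; bids=[#4:8@97 #2:9@96] asks=[#3:1@102 #1:1@104]
After op 5 cancel(order #1): fills=none; bids=[#4:8@97 #2:9@96] asks=[#3:1@102]
After op 6 [order #5] limit_buy(price=105, qty=3): fills=#5x#3:1@102; bids=[#5:2@105 #4:8@97 #2:9@96] asks=[-]
After op 7 [order #6] limit_buy(price=101, qty=3): fills=none; bids=[#5:2@105 #6:3@101 #4:8@97 #2:9@96] asks=[-]
After op 8 [order #7] limit_buy(price=101, qty=3): fills=none; bids=[#5:2@105 #6:3@101 #7:3@101 #4:8@97 #2:9@96] asks=[-]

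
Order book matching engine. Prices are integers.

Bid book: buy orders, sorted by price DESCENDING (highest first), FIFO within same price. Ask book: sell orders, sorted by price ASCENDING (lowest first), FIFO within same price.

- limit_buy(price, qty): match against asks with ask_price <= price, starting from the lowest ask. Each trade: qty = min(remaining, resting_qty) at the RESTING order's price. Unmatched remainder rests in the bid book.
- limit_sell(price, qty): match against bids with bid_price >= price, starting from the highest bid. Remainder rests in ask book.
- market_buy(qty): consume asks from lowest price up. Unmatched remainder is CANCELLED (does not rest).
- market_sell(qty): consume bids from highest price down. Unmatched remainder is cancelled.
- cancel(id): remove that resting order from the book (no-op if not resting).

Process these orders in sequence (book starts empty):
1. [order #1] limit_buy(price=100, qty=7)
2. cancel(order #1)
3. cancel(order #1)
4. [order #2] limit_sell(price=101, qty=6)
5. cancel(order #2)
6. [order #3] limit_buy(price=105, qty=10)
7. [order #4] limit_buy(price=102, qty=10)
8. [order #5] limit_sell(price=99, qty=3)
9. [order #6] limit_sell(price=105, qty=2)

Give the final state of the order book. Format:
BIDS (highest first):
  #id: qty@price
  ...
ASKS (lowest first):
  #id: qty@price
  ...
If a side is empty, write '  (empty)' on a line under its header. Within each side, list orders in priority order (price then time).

Answer: BIDS (highest first):
  #3: 5@105
  #4: 10@102
ASKS (lowest first):
  (empty)

Derivation:
After op 1 [order #1] limit_buy(price=100, qty=7): fills=none; bids=[#1:7@100] asks=[-]
After op 2 cancel(order #1): fills=none; bids=[-] asks=[-]
After op 3 cancel(order #1): fills=none; bids=[-] asks=[-]
After op 4 [order #2] limit_sell(price=101, qty=6): fills=none; bids=[-] asks=[#2:6@101]
After op 5 cancel(order #2): fills=none; bids=[-] asks=[-]
After op 6 [order #3] limit_buy(price=105, qty=10): fills=none; bids=[#3:10@105] asks=[-]
After op 7 [order #4] limit_buy(price=102, qty=10): fills=none; bids=[#3:10@105 #4:10@102] asks=[-]
After op 8 [order #5] limit_sell(price=99, qty=3): fills=#3x#5:3@105; bids=[#3:7@105 #4:10@102] asks=[-]
After op 9 [order #6] limit_sell(price=105, qty=2): fills=#3x#6:2@105; bids=[#3:5@105 #4:10@102] asks=[-]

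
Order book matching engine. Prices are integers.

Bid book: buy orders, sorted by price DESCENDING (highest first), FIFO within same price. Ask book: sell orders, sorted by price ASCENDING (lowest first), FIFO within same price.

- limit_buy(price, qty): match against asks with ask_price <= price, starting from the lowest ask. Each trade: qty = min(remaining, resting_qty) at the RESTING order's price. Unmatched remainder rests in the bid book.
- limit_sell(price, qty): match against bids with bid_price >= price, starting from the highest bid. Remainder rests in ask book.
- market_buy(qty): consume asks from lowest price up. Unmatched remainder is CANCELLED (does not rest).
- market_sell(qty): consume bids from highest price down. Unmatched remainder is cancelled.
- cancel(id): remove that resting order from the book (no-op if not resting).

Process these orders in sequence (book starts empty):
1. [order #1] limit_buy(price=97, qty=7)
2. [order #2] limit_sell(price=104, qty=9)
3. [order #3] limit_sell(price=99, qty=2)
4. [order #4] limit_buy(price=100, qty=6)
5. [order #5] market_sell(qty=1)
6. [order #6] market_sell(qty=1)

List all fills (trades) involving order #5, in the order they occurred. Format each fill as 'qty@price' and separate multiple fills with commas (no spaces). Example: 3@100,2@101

After op 1 [order #1] limit_buy(price=97, qty=7): fills=none; bids=[#1:7@97] asks=[-]
After op 2 [order #2] limit_sell(price=104, qty=9): fills=none; bids=[#1:7@97] asks=[#2:9@104]
After op 3 [order #3] limit_sell(price=99, qty=2): fills=none; bids=[#1:7@97] asks=[#3:2@99 #2:9@104]
After op 4 [order #4] limit_buy(price=100, qty=6): fills=#4x#3:2@99; bids=[#4:4@100 #1:7@97] asks=[#2:9@104]
After op 5 [order #5] market_sell(qty=1): fills=#4x#5:1@100; bids=[#4:3@100 #1:7@97] asks=[#2:9@104]
After op 6 [order #6] market_sell(qty=1): fills=#4x#6:1@100; bids=[#4:2@100 #1:7@97] asks=[#2:9@104]

Answer: 1@100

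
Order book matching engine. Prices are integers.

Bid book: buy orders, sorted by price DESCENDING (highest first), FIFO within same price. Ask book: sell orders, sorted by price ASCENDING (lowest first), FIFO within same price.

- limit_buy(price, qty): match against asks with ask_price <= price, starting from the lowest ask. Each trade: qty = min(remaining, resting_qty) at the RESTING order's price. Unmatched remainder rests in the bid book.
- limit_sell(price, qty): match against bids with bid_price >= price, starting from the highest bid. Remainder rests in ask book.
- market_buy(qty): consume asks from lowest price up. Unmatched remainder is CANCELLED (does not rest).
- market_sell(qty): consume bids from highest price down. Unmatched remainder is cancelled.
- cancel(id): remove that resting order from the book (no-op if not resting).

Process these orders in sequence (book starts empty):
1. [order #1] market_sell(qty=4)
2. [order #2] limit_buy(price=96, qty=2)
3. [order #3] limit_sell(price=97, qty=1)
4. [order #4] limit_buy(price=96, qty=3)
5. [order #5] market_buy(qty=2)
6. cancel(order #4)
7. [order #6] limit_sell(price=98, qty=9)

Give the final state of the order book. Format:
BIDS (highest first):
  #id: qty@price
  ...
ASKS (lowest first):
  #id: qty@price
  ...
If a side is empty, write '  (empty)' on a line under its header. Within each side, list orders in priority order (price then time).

Answer: BIDS (highest first):
  #2: 2@96
ASKS (lowest first):
  #6: 9@98

Derivation:
After op 1 [order #1] market_sell(qty=4): fills=none; bids=[-] asks=[-]
After op 2 [order #2] limit_buy(price=96, qty=2): fills=none; bids=[#2:2@96] asks=[-]
After op 3 [order #3] limit_sell(price=97, qty=1): fills=none; bids=[#2:2@96] asks=[#3:1@97]
After op 4 [order #4] limit_buy(price=96, qty=3): fills=none; bids=[#2:2@96 #4:3@96] asks=[#3:1@97]
After op 5 [order #5] market_buy(qty=2): fills=#5x#3:1@97; bids=[#2:2@96 #4:3@96] asks=[-]
After op 6 cancel(order #4): fills=none; bids=[#2:2@96] asks=[-]
After op 7 [order #6] limit_sell(price=98, qty=9): fills=none; bids=[#2:2@96] asks=[#6:9@98]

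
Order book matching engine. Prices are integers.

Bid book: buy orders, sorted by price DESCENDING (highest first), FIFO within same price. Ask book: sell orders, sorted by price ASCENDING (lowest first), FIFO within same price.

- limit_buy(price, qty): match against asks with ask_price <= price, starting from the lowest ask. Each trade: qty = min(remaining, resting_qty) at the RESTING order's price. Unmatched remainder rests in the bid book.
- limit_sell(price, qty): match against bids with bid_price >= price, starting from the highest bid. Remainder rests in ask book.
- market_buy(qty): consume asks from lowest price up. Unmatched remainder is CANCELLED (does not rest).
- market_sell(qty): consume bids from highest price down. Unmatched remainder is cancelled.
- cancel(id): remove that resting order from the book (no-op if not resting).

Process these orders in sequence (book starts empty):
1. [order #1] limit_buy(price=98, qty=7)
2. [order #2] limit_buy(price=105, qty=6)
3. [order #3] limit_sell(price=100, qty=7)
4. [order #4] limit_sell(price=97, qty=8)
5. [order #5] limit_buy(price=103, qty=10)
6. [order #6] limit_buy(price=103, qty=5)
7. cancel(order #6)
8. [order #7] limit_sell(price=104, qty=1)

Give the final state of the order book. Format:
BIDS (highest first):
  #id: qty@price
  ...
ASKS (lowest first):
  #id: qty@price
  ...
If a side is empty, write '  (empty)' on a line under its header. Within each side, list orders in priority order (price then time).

After op 1 [order #1] limit_buy(price=98, qty=7): fills=none; bids=[#1:7@98] asks=[-]
After op 2 [order #2] limit_buy(price=105, qty=6): fills=none; bids=[#2:6@105 #1:7@98] asks=[-]
After op 3 [order #3] limit_sell(price=100, qty=7): fills=#2x#3:6@105; bids=[#1:7@98] asks=[#3:1@100]
After op 4 [order #4] limit_sell(price=97, qty=8): fills=#1x#4:7@98; bids=[-] asks=[#4:1@97 #3:1@100]
After op 5 [order #5] limit_buy(price=103, qty=10): fills=#5x#4:1@97 #5x#3:1@100; bids=[#5:8@103] asks=[-]
After op 6 [order #6] limit_buy(price=103, qty=5): fills=none; bids=[#5:8@103 #6:5@103] asks=[-]
After op 7 cancel(order #6): fills=none; bids=[#5:8@103] asks=[-]
After op 8 [order #7] limit_sell(price=104, qty=1): fills=none; bids=[#5:8@103] asks=[#7:1@104]

Answer: BIDS (highest first):
  #5: 8@103
ASKS (lowest first):
  #7: 1@104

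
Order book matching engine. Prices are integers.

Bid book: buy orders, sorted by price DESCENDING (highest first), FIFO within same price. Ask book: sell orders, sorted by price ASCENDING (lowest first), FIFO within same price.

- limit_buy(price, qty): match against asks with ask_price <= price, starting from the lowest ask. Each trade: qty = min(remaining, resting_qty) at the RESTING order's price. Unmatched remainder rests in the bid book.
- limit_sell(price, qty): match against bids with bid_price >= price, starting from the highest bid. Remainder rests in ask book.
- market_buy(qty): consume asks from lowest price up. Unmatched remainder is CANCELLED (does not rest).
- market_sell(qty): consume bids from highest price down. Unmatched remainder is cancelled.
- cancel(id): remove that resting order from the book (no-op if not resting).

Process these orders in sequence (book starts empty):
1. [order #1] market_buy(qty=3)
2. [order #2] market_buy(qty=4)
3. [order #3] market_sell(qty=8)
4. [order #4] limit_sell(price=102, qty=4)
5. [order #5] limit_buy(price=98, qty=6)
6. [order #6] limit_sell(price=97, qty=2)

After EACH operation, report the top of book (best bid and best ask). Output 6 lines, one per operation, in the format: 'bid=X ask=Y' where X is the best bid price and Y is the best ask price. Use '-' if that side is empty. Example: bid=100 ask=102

After op 1 [order #1] market_buy(qty=3): fills=none; bids=[-] asks=[-]
After op 2 [order #2] market_buy(qty=4): fills=none; bids=[-] asks=[-]
After op 3 [order #3] market_sell(qty=8): fills=none; bids=[-] asks=[-]
After op 4 [order #4] limit_sell(price=102, qty=4): fills=none; bids=[-] asks=[#4:4@102]
After op 5 [order #5] limit_buy(price=98, qty=6): fills=none; bids=[#5:6@98] asks=[#4:4@102]
After op 6 [order #6] limit_sell(price=97, qty=2): fills=#5x#6:2@98; bids=[#5:4@98] asks=[#4:4@102]

Answer: bid=- ask=-
bid=- ask=-
bid=- ask=-
bid=- ask=102
bid=98 ask=102
bid=98 ask=102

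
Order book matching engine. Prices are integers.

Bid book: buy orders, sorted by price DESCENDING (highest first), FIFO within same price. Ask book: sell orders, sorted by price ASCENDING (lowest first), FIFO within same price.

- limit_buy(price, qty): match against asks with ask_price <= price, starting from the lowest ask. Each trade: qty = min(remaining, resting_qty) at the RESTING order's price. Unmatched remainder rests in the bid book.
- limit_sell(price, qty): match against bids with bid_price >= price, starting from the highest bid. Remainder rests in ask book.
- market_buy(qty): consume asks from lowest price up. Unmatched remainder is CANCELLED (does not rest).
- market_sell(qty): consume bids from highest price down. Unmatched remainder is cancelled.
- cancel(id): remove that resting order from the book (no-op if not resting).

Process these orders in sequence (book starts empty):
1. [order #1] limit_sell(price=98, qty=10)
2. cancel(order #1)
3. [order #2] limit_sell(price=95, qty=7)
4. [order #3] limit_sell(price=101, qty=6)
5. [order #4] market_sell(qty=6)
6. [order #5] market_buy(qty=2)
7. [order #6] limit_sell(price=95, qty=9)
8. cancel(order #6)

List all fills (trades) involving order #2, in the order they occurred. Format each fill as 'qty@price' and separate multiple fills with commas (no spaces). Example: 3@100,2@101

Answer: 2@95

Derivation:
After op 1 [order #1] limit_sell(price=98, qty=10): fills=none; bids=[-] asks=[#1:10@98]
After op 2 cancel(order #1): fills=none; bids=[-] asks=[-]
After op 3 [order #2] limit_sell(price=95, qty=7): fills=none; bids=[-] asks=[#2:7@95]
After op 4 [order #3] limit_sell(price=101, qty=6): fills=none; bids=[-] asks=[#2:7@95 #3:6@101]
After op 5 [order #4] market_sell(qty=6): fills=none; bids=[-] asks=[#2:7@95 #3:6@101]
After op 6 [order #5] market_buy(qty=2): fills=#5x#2:2@95; bids=[-] asks=[#2:5@95 #3:6@101]
After op 7 [order #6] limit_sell(price=95, qty=9): fills=none; bids=[-] asks=[#2:5@95 #6:9@95 #3:6@101]
After op 8 cancel(order #6): fills=none; bids=[-] asks=[#2:5@95 #3:6@101]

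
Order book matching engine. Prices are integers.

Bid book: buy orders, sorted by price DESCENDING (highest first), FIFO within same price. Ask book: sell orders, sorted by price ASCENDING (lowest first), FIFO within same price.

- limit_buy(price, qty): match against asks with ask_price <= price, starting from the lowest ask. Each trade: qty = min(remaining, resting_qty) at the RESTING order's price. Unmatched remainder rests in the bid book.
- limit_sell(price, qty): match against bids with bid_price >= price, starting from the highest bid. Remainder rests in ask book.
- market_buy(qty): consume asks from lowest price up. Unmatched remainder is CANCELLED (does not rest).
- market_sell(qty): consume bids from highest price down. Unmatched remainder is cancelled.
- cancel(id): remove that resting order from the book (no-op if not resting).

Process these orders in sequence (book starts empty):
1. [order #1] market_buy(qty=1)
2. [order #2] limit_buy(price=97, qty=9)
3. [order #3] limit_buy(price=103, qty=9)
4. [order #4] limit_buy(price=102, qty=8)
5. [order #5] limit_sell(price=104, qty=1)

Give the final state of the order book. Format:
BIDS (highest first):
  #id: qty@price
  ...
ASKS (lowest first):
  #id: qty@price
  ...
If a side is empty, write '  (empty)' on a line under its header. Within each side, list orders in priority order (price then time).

Answer: BIDS (highest first):
  #3: 9@103
  #4: 8@102
  #2: 9@97
ASKS (lowest first):
  #5: 1@104

Derivation:
After op 1 [order #1] market_buy(qty=1): fills=none; bids=[-] asks=[-]
After op 2 [order #2] limit_buy(price=97, qty=9): fills=none; bids=[#2:9@97] asks=[-]
After op 3 [order #3] limit_buy(price=103, qty=9): fills=none; bids=[#3:9@103 #2:9@97] asks=[-]
After op 4 [order #4] limit_buy(price=102, qty=8): fills=none; bids=[#3:9@103 #4:8@102 #2:9@97] asks=[-]
After op 5 [order #5] limit_sell(price=104, qty=1): fills=none; bids=[#3:9@103 #4:8@102 #2:9@97] asks=[#5:1@104]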